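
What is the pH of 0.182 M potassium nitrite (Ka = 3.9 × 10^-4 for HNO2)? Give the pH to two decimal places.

pH = 8.33

NO2- is the conjugate base of the weak acid HNO2.
Kb = Kw/Ka = 1.0×10^-14 / 3.9 × 10^-4 = 2.56 × 10^-11
From the ICE table, Kb = [OH-]²/(0.182 − [OH-]) = 2.56 × 10^-11.
Assume [OH-] ≪ 0.182: [OH-] ≈ √(2.56 × 10^-11 × 0.182) = 2.16 × 10^-6 M
([OH-]/C₀ = 0.0012% < 5%, so the approximation holds.)
pOH = 5.67, so pH = 14.00 − pOH = 8.33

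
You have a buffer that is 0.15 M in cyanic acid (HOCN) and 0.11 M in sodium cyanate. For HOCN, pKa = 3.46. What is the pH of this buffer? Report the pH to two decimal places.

Henderson–Hasselbalch: pH = pKa + log([OCN-]/[HOCN]) = 3.46 + log(0.11/0.15)
pH = 3.46 + (-0.135) = 3.33

pH = 3.33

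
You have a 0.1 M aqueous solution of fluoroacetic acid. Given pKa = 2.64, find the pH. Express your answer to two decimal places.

FCH2COOH ⇌ FCH2COO- + H+
Ka = 10^(−2.64) = 2.29 × 10^-3
Ka = x²/(0.1 − x) = 2.29 × 10^-3
The 5% rule fails; solving x² + Ka·x − Ka·C₀ = 0 exactly:
x = [−0.00229 + √(0.00229² + 0.000916)]/2 = 1.40 × 10^-2 M
pH = −log[H+] = −log(1.40 × 10^-2) = 1.85

pH = 1.85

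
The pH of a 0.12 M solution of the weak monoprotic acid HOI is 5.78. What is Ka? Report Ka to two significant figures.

[H+] = 10^(-5.78) = 1.66 × 10^-6 M
At equilibrium [HA] = 0.12 − 1.66 × 10^-6 = 1.20 × 10^-1 M
Ka = [H+][A-]/[HA] = (1.66 × 10^-6)² / 1.20 × 10^-1 = 2.3 × 10^-11

Ka = 2.3 × 10^-11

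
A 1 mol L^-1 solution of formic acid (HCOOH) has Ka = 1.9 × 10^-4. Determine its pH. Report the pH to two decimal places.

HCOOH ⇌ HCOO- + H+
Ka = [H+]²/(1 − [H+]) = 1.9 × 10^-4
Assume [H+] ≪ 1: [H+] ≈ √(1.9 × 10^-4 × 1) = 1.38 × 10^-2 M
([H+]/C₀ = 1.4% < 5%, so the approximation holds.)
pH = −log(1.38 × 10^-2) = 1.86

pH = 1.86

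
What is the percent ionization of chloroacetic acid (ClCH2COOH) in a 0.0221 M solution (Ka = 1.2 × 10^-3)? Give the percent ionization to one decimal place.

20.7%

ClCH2COOH ⇌ ClCH2COO- + H+; let x = [H+] at equilibrium.
Solve x² + 0.0012x − 2.65e-05 = 0 → x = 4.58 × 10^-3 M
% ionization = x/C₀ × 100% = 4.58 × 10^-3/0.0221 × 100% = 20.7%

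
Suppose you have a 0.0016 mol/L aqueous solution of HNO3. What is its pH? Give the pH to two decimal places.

pH = 2.80

HNO3 is a strong acid and dissociates completely, so [H+] = 0.0016 M.
pH = -log(0.0016) = 2.80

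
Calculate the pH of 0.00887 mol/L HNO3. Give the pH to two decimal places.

HNO3 is a strong acid and dissociates completely, so [H+] = 0.00887 M.
pH = -log(0.00887) = 2.05

pH = 2.05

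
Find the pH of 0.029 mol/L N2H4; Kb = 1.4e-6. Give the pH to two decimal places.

N2H4 + H2O ⇌ N2H5+ + OH-
Kb = [OH-]²/(0.029 − [OH-]) = 1.4 × 10^-6
Assume [OH-] ≪ 0.029: [OH-] ≈ √(1.4 × 10^-6 × 0.029) = 2.01 × 10^-4 M
pOH = −log(2.01 × 10^-4) = 3.70; pH = 14.00 − 3.70 = 10.30

pH = 10.30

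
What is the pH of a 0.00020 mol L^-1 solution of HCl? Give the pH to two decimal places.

pH = 3.70

HCl is a strong acid and dissociates completely, so [H+] = 0.00020 M.
pH = -log(0.0002) = 3.70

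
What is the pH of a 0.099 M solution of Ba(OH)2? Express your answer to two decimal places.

pH = 13.30

Ba(OH)2 is a strong base (each formula unit releases 2 OH-); [OH-] = 0.198 M.
pOH = -log(0.198) = 0.70
pH = 14.00 - 0.70 = 13.30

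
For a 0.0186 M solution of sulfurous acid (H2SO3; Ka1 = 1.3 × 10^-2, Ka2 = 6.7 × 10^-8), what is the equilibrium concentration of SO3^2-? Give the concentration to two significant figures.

First ionization gives [H+] ≈ [HSO3-] = 1.04 × 10^-2 M.
Second step: Ka2 = [H+][SO3^2-]/[HSO3-] ≈ [SO3^2-] (since [H+] ≈ [HSO3-]).
So [SO3^2-] ≈ Ka2.

6.7 × 10^-8 M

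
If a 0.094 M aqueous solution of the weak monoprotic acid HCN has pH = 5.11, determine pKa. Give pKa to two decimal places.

[H+] = 10^(-5.11) = 7.76 × 10^-6 M
At equilibrium [HA] = 0.094 − 7.76 × 10^-6 = 9.40 × 10^-2 M
Ka = [H+][A-]/[HA] = (7.76 × 10^-6)² / 9.40 × 10^-2 = 6.41 × 10^-10
pKa = -log(6.41 × 10^-10) = 9.19

pKa = 9.19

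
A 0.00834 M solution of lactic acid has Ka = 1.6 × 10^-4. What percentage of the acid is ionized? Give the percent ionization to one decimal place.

CH3CH(OH)COOH ⇌ CH3CH(OH)COO- + H+; let x = [H+] at equilibrium.
Solve x² + 0.00016x − 1.33e-06 = 0 → x = 1.08 × 10^-3 M
% ionization = x/C₀ × 100% = 1.08 × 10^-3/0.00834 × 100% = 12.9%

12.9%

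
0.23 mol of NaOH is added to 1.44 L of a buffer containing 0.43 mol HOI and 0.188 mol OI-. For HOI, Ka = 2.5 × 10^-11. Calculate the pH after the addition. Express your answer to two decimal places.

OH- converts HOI to OI-: HOI → 0.2 mol, OI- → 0.418 mol.
pKa = −log(2.5 × 10^-11) = 10.602
Henderson–Hasselbalch with mole ratio 0.418/0.2: pH = 10.602 + (+0.320)

pH = 10.92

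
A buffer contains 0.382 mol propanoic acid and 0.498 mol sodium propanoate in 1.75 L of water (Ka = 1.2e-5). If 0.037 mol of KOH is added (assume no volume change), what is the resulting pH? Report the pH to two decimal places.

pH = 5.11

After neutralization: n(CH3CH2COOH) = 0.345 mol, n(CH3CH2COO-) = 0.535 mol.
pKa = −log(1.2 × 10^-5) = 4.921
pH = pKa + log([A⁻]/[HA]) = 4.921 + log(0.535/0.345) = 4.921 +0.191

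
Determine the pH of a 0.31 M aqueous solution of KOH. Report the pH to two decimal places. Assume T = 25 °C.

KOH is a strong base; [OH-] = 0.31 M.
pOH = -log(0.31) = 0.51
pH = 14.00 - 0.51 = 13.49

pH = 13.49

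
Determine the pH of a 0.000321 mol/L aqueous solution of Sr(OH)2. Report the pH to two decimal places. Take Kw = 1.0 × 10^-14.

pH = 10.81

Sr(OH)2 is a strong base (each formula unit releases 2 OH-); [OH-] = 0.000642 M.
pOH = -log(0.000642) = 3.19
pH = 14.00 - 3.19 = 10.81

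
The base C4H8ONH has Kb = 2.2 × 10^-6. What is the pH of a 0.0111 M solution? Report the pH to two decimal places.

pH = 10.19

C4H8ONH + H2O ⇌ C4H8ONH2+ + OH-
Let x = [OH-] at equilibrium. Kb = x²/(0.0111 − x).
Since Kb ≪ C₀, x ≈ √(Kb·C₀) = 1.56 × 10^-4 M.
(x/C₀ = 1.4% < 5%, so the approximation holds.)
pOH = 3.81, so pH = 14.00 − pOH = 10.19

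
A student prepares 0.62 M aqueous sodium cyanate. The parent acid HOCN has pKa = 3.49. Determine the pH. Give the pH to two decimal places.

OCN- is the conjugate base of the weak acid HOCN.
Ka = 10^(−3.49) = 3.24 × 10^-4
Kb = Kw/Ka = 1.0×10^-14 / 3.24 × 10^-4 = 3.09 × 10^-11
From the ICE table, Kb = x²/(0.62 − x) = 3.09 × 10^-11.
Neglecting x in the denominator: x = √(3.09 × 10^-11 × 0.62) = 4.38 × 10^-6 M
Check: 0.00071% ionized — well under 5%, approximation valid.
pOH = −log(4.38 × 10^-6) = 5.36; pH = 14.00 − 5.36 = 8.64

pH = 8.64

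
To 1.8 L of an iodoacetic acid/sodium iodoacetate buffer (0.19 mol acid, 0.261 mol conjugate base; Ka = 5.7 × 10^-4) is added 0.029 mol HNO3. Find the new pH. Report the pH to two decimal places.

pH = 3.27

After neutralization: n(ICH2COOH) = 0.219 mol, n(ICH2COO-) = 0.232 mol.
pKa = −log(5.7 × 10^-4) = 3.244
pH = pKa + log(n_ICH2COO-/n_ICH2COOH) = 3.244 + log(0.232/0.219) = 3.244 + (+0.025)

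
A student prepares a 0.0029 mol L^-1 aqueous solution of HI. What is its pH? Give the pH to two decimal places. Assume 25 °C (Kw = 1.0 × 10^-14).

pH = 2.54

HI is a strong acid and dissociates completely, so [H+] = 0.0029 M.
pH = -log(0.0029) = 2.54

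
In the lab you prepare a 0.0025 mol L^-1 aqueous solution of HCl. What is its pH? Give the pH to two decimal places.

pH = 2.60

HCl is a strong acid and dissociates completely, so [H+] = 0.0025 M.
pH = -log(0.0025) = 2.60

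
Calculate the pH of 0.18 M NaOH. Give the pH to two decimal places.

NaOH is a strong base; [OH-] = 0.18 M.
pOH = -log(0.18) = 0.74
pH = 14.00 - 0.74 = 13.26

pH = 13.26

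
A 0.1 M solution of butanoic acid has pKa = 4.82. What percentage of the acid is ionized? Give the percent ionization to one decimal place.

1.2%

CH3(CH2)2COOH ⇌ CH3(CH2)2COO- + H+; let x = [H+] at equilibrium.
Ka = 10^(−4.82) = 1.51 × 10^-5
x ≈ √(Ka·C₀) = √(1.51 × 10^-5 × 0.1) = 1.23 × 10^-3 M
% ionization = x/C₀ × 100% = 1.23 × 10^-3/0.1 × 100% = 1.2%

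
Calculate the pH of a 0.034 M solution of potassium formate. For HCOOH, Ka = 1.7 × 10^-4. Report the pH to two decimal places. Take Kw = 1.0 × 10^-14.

pH = 8.15

HCOO- is the conjugate base of the weak acid HCOOH.
Kb = Kw/Ka = 1.0×10^-14 / 1.7 × 10^-4 = 5.88 × 10^-11
Kb = [OH-]²/(0.034 − [OH-]) = 5.88 × 10^-11
Neglecting [OH-] in the denominator: [OH-] = √(5.88 × 10^-11 × 0.034) = 1.41 × 10^-6 M
([OH-]/C₀ = 0.0042% < 5%, so the approximation holds.)
pOH = −log(1.41 × 10^-6) = 5.85; pH = 14.00 − 5.85 = 8.15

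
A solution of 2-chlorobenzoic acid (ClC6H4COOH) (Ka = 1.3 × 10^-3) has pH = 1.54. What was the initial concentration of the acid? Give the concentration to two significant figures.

C₀ = 6.7 × 10^-1 M

[H+] = 10^(-1.54) = 2.88 × 10^-2 M = x
Ka = x²/(C₀ − x) ⇒ C₀ = x + x²/Ka
C₀ = 2.88 × 10^-2 + (2.88 × 10^-2)²/(1.3 × 10^-3) = 6.67 × 10^-1 M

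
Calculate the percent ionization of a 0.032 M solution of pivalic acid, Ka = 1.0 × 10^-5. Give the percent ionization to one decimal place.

1.8%

(CH3)3CCOOH ⇌ (CH3)3CCOO- + H+; let x = [H+] at equilibrium.
x ≈ √(Ka·C₀) = √(1.0 × 10^-5 × 0.032) = 5.66 × 10^-4 M
% ionization = x/C₀ × 100% = 5.66 × 10^-4/0.032 × 100% = 1.8%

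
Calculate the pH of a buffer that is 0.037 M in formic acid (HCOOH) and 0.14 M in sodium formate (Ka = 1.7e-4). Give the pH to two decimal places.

pKa = −log(1.7 × 10^-4) = 3.770
Henderson–Hasselbalch: pH = pKa + log([HCOO-]/[HCOOH]) = 3.770 + log(0.14/0.037)
pH = 3.770 + (+0.578) = 4.35

pH = 4.35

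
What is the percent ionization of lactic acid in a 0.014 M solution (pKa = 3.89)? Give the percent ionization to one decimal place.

CH3CH(OH)COOH ⇌ CH3CH(OH)COO- + H+; let x = [H+] at equilibrium.
Ka = 10^(−3.89) = 1.29 × 10^-4
Ka = x²/(C₀ − x); solving the quadratic gives x = 1.28 × 10^-3 M.
Fraction ionized = 1.28 × 10^-3 / 0.014 = 0.0914 → 9.1%

9.1%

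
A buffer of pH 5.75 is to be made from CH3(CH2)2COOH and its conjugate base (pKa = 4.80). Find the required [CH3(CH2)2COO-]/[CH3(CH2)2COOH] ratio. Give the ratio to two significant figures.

pH = pKa + log(r) ⇒ log(r) = 5.75 − 4.80 = +0.95
r = [CH3(CH2)2COO-]/[CH3(CH2)2COOH] = 10^(+0.95) = 8.91

ratio = 8.9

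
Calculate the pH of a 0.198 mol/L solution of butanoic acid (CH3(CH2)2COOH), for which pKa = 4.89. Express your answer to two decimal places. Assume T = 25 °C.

pH = 2.80

CH3(CH2)2COOH ⇌ CH3(CH2)2COO- + H+
Ka = 10^(−4.89) = 1.29 × 10^-5
Let x = [H+] at equilibrium. Ka = x²/(0.198 − x).
Since Ka ≪ C₀, x ≈ √(Ka·C₀) = 1.60 × 10^-3 M.
pH = −log[H+] = −log(1.60 × 10^-3) = 2.80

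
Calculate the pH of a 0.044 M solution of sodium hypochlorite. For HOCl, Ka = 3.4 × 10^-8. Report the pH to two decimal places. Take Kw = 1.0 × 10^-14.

OCl- is the conjugate base of the weak acid HOCl.
Kb = Kw/Ka = 1.0×10^-14 / 3.4 × 10^-8 = 2.94 × 10^-7
Let x = [OH-] at equilibrium. Kb = x²/(0.044 − x).
Neglecting x in the denominator: x = √(2.94 × 10^-7 × 0.044) = 1.14 × 10^-4 M
Check: 0.26% ionized — well under 5%, approximation valid.
pOH = −log(1.14 × 10^-4) = 3.94; pH = 14.00 − 3.94 = 10.06

pH = 10.06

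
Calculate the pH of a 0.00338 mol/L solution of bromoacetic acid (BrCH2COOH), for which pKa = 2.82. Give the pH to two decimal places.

pH = 2.79

BrCH2COOH ⇌ BrCH2COO- + H+
Ka = 10^(−2.82) = 1.51 × 10^-3
Ka = [H+]²/(0.00338 − [H+]) = 1.51 × 10^-3
Here C₀/Ka ≈ 2.24, so the small-[H+] approximation fails. Use the quadratic:
[H+] = [−0.00151 + √(0.00151² + 2.04e-05)]/2 = 1.63 × 10^-3 M
pH = −log(1.63 × 10^-3) = 2.79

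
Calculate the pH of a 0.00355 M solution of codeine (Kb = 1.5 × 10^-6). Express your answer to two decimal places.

pH = 9.86

C18H21NO3 + H2O ⇌ C18H22NO3+ + OH-
From the ICE table, Kb = x²/(0.00355 − x) = 1.5 × 10^-6.
Assume x ≪ 0.00355: x ≈ √(1.5 × 10^-6 × 0.00355) = 7.30 × 10^-5 M
Check: 2.1% ionized — well under 5%, approximation valid.
pOH = −log(7.30 × 10^-5) = 4.14; pH = 14.00 − 4.14 = 9.86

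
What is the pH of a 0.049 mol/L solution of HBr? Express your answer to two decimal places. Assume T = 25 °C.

HBr is a strong acid and dissociates completely, so [H+] = 0.049 M.
pH = -log(0.049) = 1.31

pH = 1.31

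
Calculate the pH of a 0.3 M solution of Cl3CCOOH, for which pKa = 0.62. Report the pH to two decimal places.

pH = 0.76

Cl3CCOOH ⇌ Cl3CCOO- + H+
Ka = 10^(−0.62) = 2.40 × 10^-1
Ka = [H+]²/(0.3 − [H+]) = 2.40 × 10^-1
[H+] is not negligible relative to C₀; solve [H+]² + 0.24·[H+] − 0.072 = 0.
[H+] = (−Ka + √(Ka² + 4·Ka·C₀))/2 = 1.74 × 10^-1 M
pH = −log(1.74 × 10^-1) = 0.76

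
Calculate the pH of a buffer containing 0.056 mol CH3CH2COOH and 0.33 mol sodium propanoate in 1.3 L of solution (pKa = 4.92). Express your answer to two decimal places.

pH = 5.69

pH = pKa + log([A⁻]/[HA]) = 4.92 + log(0.33/0.056)
pH = 4.92 + (+0.770) = 5.69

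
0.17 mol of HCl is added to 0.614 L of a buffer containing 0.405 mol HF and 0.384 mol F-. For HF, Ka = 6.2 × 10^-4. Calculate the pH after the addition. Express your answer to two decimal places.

Added H+ converts F- to HF: HF → 0.575 mol, F- → 0.214 mol.
pKa = −log(6.2 × 10^-4) = 3.208
pH = pKa + log(n_F-/n_HF) = 3.208 + log(0.214/0.575) = 3.208 + (-0.429)

pH = 2.78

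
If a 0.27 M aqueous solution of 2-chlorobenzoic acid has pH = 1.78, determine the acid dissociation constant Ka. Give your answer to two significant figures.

[H+] = 10^(-1.78) = 1.66 × 10^-2 M
At equilibrium [HA] = 0.27 − 1.66 × 10^-2 = 2.53 × 10^-1 M
Ka = [H+][A-]/[HA] = (1.66 × 10^-2)² / 2.53 × 10^-1 = 1.1 × 10^-3

Ka = 1.1 × 10^-3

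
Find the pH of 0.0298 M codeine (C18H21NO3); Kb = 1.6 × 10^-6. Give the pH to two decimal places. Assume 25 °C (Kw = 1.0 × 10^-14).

C18H21NO3 + H2O ⇌ C18H22NO3+ + OH-
Kb = [OH-]²/(0.0298 − [OH-]) = 1.6 × 10^-6
Since Kb ≪ C₀, [OH-] ≈ √(Kb·C₀) = 2.18 × 10^-4 M.
Check: 0.73% ionized — well under 5%, approximation valid.
pOH = 3.66, so pH = 14.00 − pOH = 10.34

pH = 10.34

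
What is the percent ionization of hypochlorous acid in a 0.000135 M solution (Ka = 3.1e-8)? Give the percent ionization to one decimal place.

1.5%

HOCl ⇌ OCl- + H+; let x = [H+] at equilibrium.
x ≈ √(Ka·C₀) = √(3.1 × 10^-8 × 0.000135) = 2.05 × 10^-6 M
Fraction ionized = 2.05 × 10^-6 / 0.000135 = 0.0152 → 1.5%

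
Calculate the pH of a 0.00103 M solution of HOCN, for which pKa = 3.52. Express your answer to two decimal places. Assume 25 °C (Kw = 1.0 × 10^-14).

HOCN ⇌ OCN- + H+
Ka = 10^(−3.52) = 3.02 × 10^-4
Ka = x²/(0.00103 − x) = 3.02 × 10^-4
Here C₀/Ka ≈ 3.41, so the small-x approximation fails. Use the quadratic:
x = [−0.000302 + √(0.000302² + 1.24e-06)]/2 = 4.27 × 10^-4 M
pH = −log(4.27 × 10^-4) = 3.37

pH = 3.37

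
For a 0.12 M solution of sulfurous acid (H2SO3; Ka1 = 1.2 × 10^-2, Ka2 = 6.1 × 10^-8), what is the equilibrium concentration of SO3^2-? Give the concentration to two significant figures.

6.1 × 10^-8 M

First ionization gives [H+] ≈ [HSO3-] = 3.24 × 10^-2 M.
Second step: Ka2 = [H+][SO3^2-]/[HSO3-] ≈ [SO3^2-] (since [H+] ≈ [HSO3-]).
So [SO3^2-] ≈ Ka2.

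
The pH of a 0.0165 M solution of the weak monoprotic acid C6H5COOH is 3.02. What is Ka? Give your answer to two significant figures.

Ka = 5.9 × 10^-5

[H+] = 10^(-3.02) = 9.55 × 10^-4 M
At equilibrium [HA] = 0.0165 − 9.55 × 10^-4 = 1.55 × 10^-2 M
Ka = [H+][A-]/[HA] = (9.55 × 10^-4)² / 1.55 × 10^-2 = 5.9 × 10^-5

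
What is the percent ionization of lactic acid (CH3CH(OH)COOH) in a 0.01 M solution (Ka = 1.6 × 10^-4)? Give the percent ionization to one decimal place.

CH3CH(OH)COOH ⇌ CH3CH(OH)COO- + H+; let x = [H+] at equilibrium.
Solve x² + 0.00016x − 1.6e-06 = 0 → x = 1.19 × 10^-3 M
% ionization = x/C₀ × 100% = 1.19 × 10^-3/0.01 × 100% = 11.9%

11.9%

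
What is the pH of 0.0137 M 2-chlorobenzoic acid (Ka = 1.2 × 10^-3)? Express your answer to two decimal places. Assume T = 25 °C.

ClC6H4COOH ⇌ ClC6H4COO- + H+
From the ICE table, Ka = [H+]²/(0.0137 − [H+]) = 1.2 × 10^-3.
The 5% rule fails; solving [H+]² + Ka·[H+] − Ka·C₀ = 0 exactly:
[H+] = (−Ka + √(Ka² + 4·Ka·C₀))/2 = 3.50 × 10^-3 M
pH = −log(3.50 × 10^-3) = 2.46

pH = 2.46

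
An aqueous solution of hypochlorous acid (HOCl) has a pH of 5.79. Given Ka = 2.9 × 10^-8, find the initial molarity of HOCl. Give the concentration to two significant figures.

[H+] = 10^(-5.79) = 1.62 × 10^-6 M = x
Ka = x²/(C₀ − x) ⇒ C₀ = x + x²/Ka
C₀ = 1.62 × 10^-6 + (1.62 × 10^-6)²/(2.9 × 10^-8) = 9.21 × 10^-5 M

C₀ = 9.2 × 10^-5 M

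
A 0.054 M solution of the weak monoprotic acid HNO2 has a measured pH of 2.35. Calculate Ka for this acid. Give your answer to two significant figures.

Ka = 4.0 × 10^-4

[H+] = 10^(-2.35) = 4.47 × 10^-3 M
At equilibrium [HA] = 0.054 − 4.47 × 10^-3 = 4.95 × 10^-2 M
Ka = [H+][A-]/[HA] = (4.47 × 10^-3)² / 4.95 × 10^-2 = 4.0 × 10^-4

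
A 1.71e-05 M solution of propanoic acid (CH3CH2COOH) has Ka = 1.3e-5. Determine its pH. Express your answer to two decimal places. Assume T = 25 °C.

pH = 5.01

CH3CH2COOH ⇌ CH3CH2COO- + H+
From the ICE table, Ka = [H+]²/(1.71e-05 − [H+]) = 1.3 × 10^-5.
[H+] is not negligible relative to C₀; solve [H+]² + 1.3e-05·[H+] − 2.22e-10 = 0.
[H+] = [−1.3e-05 + √(1.3e-05² + 8.89e-10)]/2 = 9.76 × 10^-6 M
pH = −log[H+] = −log(9.76 × 10^-6) = 5.01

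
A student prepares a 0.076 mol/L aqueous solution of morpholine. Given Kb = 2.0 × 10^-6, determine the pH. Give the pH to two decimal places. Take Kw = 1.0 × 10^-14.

pH = 10.59

C4H8ONH + H2O ⇌ C4H8ONH2+ + OH-
Kb = [OH-]²/(0.076 − [OH-]) = 2.0 × 10^-6
Since Kb ≪ C₀, [OH-] ≈ √(Kb·C₀) = 3.90 × 10^-4 M.
pOH = 3.41, so pH = 14.00 − pOH = 10.59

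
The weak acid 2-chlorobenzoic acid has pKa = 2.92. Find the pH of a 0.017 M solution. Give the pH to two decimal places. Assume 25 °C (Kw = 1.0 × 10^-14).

pH = 2.40

ClC6H4COOH ⇌ ClC6H4COO- + H+
Ka = 10^(−2.92) = 1.20 × 10^-3
Ka = x²/(0.017 − x) = 1.20 × 10^-3
The 5% rule fails; solving x² + Ka·x − Ka·C₀ = 0 exactly:
x = (−Ka + √(Ka² + 4·Ka·C₀))/2 = 3.96 × 10^-3 M
pH = −log(3.96 × 10^-3) = 2.40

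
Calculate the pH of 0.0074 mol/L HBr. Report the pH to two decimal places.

pH = 2.13

HBr is a strong acid and dissociates completely, so [H+] = 0.0074 M.
pH = -log(0.0074) = 2.13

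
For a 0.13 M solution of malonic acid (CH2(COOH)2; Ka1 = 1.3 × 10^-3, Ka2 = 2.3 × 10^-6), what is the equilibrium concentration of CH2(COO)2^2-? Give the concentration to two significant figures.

First ionization gives [H+] ≈ [CH2(COOH)COO-] = 1.24 × 10^-2 M.
Second step: Ka2 = [H+][CH2(COO)2^2-]/[CH2(COOH)COO-] ≈ [CH2(COO)2^2-] (since [H+] ≈ [CH2(COOH)COO-]).
So [CH2(COO)2^2-] ≈ Ka2.

2.3 × 10^-6 M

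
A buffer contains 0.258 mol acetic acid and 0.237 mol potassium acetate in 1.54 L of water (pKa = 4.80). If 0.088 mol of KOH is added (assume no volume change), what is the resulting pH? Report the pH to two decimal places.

pH = 5.08

After neutralization: n(CH3COOH) = 0.17 mol, n(CH3COO-) = 0.325 mol.
Henderson–Hasselbalch with mole ratio 0.325/0.17: pH = 4.80 + (+0.281)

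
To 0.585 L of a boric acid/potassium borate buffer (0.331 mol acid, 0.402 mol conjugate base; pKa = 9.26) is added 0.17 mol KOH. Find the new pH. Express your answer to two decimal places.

pH = 9.81

After neutralization: n(B(OH)3) = 0.161 mol, n(B(OH)4-) = 0.572 mol.
Henderson–Hasselbalch with mole ratio 0.572/0.161: pH = 9.26 + (+0.551)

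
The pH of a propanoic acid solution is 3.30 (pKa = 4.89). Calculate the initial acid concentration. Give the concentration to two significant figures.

C₀ = 2.0 × 10^-2 M

[H+] = 10^(-3.30) = 5.01 × 10^-4 M = x
Ka = 10^(−4.89) = 1.29 × 10^-5
Ka = x²/(C₀ − x) ⇒ C₀ = x + x²/Ka
C₀ = 5.01 × 10^-4 + (5.01 × 10^-4)²/(1.29 × 10^-5) = 2.00 × 10^-2 M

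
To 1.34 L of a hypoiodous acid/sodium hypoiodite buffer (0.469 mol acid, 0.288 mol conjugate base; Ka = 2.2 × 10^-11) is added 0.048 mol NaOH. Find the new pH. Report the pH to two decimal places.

pH = 10.56

OH- converts HOI to OI-: HOI → 0.421 mol, OI- → 0.336 mol.
pKa = −log(2.2 × 10^-11) = 10.658
Henderson–Hasselbalch with mole ratio 0.336/0.421: pH = 10.658 + (-0.098)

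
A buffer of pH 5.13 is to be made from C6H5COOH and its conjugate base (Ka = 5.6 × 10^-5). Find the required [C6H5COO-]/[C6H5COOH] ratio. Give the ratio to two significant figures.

pKa = -log(5.6 × 10^-5) = 4.252
pH = pKa + log(r) ⇒ log(r) = 5.13 − 4.252 = +0.878
r = [C6H5COO-]/[C6H5COOH] = 10^(+0.878) = 7.55

ratio = 7.6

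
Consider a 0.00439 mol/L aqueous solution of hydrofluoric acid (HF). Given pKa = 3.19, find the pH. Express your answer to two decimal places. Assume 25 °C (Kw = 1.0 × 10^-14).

pH = 2.86

HF ⇌ F- + H+
Ka = 10^(−3.19) = 6.46 × 10^-4
Ka = [H+]²/(0.00439 − [H+]) = 6.46 × 10^-4
Here C₀/Ka ≈ 6.8, so the small-[H+] approximation fails. Use the quadratic:
[H+] = (−Ka + √(Ka² + 4·Ka·C₀))/2 = 1.39 × 10^-3 M
pH = −log[H+] = −log(1.39 × 10^-3) = 2.86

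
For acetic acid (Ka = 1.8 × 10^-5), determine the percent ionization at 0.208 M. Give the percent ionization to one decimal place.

0.9%

CH3COOH ⇌ CH3COO- + H+; let x = [H+] at equilibrium.
x ≈ √(Ka·C₀) = √(1.8 × 10^-5 × 0.208) = 1.93 × 10^-3 M
% ionization = x/C₀ × 100% = 1.93 × 10^-3/0.208 × 100% = 0.9%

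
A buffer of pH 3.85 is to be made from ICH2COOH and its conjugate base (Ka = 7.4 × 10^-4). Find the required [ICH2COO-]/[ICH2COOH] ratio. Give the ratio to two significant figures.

pKa = -log(7.4 × 10^-4) = 3.131
pH = pKa + log(r) ⇒ log(r) = 3.85 − 3.131 = +0.719
r = [ICH2COO-]/[ICH2COOH] = 10^(+0.719) = 5.24

ratio = 5.2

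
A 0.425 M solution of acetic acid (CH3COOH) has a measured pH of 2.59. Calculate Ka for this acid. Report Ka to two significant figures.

Ka = 1.6 × 10^-5

[H+] = 10^(-2.59) = 2.57 × 10^-3 M
At equilibrium [HA] = 0.425 − 2.57 × 10^-3 = 4.22 × 10^-1 M
Ka = [H+][A-]/[HA] = (2.57 × 10^-3)² / 4.22 × 10^-1 = 1.6 × 10^-5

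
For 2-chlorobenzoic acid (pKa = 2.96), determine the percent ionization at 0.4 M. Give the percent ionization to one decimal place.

ClC6H4COOH ⇌ ClC6H4COO- + H+; let x = [H+] at equilibrium.
Ka = 10^(−2.96) = 1.10 × 10^-3
Solve x² + 0.0011x − 0.00044 = 0 → x = 2.04 × 10^-2 M
Fraction ionized = 2.04 × 10^-2 / 0.4 = 0.0510 → 5.1%

5.1%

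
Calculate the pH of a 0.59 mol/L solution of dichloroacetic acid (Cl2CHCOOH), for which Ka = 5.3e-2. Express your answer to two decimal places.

Cl2CHCOOH ⇌ Cl2CHCOO- + H+
Let x = [H+] at equilibrium. Ka = x²/(0.59 − x).
The 5% rule fails; solving x² + Ka·x − Ka·C₀ = 0 exactly:
x = [−0.053 + √(0.053² + 0.125)]/2 = 1.52 × 10^-1 M
pH = −log[H+] = −log(1.52 × 10^-1) = 0.82

pH = 0.82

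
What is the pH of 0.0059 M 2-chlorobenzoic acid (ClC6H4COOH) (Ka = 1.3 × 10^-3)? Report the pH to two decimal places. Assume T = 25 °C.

pH = 2.66

ClC6H4COOH ⇌ ClC6H4COO- + H+
From the ICE table, Ka = [H+]²/(0.0059 − [H+]) = 1.3 × 10^-3.
Here C₀/Ka ≈ 4.54, so the small-[H+] approximation fails. Use the quadratic:
[H+] = [−0.0013 + √(0.0013² + 3.07e-05)]/2 = 2.19 × 10^-3 M
pH = −log(2.19 × 10^-3) = 2.66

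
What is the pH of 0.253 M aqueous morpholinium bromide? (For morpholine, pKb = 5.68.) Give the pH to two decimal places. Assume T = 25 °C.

C4H8ONH2+ is the conjugate acid of the weak base C4H8ONH.
Kb = 10^(−5.68) = 2.09 × 10^-6
Ka = Kw/Kb = 1.0×10^-14 / 2.09 × 10^-6 = 4.78 × 10^-9
From the ICE table, Ka = [H+]²/(0.253 − [H+]) = 4.78 × 10^-9.
Assume [H+] ≪ 0.253: [H+] ≈ √(4.78 × 10^-9 × 0.253) = 3.48 × 10^-5 M
([H+]/C₀ = 0.014% < 5%, so the approximation holds.)
pH = −log(3.48 × 10^-5) = 4.46

pH = 4.46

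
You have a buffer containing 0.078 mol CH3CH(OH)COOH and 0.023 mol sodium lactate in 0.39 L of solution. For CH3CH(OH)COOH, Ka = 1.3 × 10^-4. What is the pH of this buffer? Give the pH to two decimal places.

pKa = −log(1.3 × 10^-4) = 3.886
Using pH = pKa + log([base]/[acid]) with [base]/[acid] = 0.023/0.078:
pH = 3.886 + (-0.530) = 3.36

pH = 3.36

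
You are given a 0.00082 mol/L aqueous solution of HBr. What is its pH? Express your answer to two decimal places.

HBr is a strong acid and dissociates completely, so [H+] = 0.00082 M.
pH = -log(0.00082) = 3.09

pH = 3.09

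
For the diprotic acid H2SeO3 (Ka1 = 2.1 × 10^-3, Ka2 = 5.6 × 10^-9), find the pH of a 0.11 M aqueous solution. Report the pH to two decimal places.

Since Ka1 ≫ Ka2, the first ionization dominates [H+].
Ka1 = x²/(0.11 − x) = 2.1 × 10^-3
Solving the quadratic: x = (−Ka1 + √(Ka1² + 4·Ka1·C₀))/2 = 1.42 × 10^-2 M
pH = −log(1.42 × 10^-2) = 1.85

pH = 1.85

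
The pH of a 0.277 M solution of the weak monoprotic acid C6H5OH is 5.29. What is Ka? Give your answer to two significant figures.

[H+] = 10^(-5.29) = 5.13 × 10^-6 M
At equilibrium [HA] = 0.277 − 5.13 × 10^-6 = 2.77 × 10^-1 M
Ka = [H+][A-]/[HA] = (5.13 × 10^-6)² / 2.77 × 10^-1 = 9.5 × 10^-11

Ka = 9.5 × 10^-11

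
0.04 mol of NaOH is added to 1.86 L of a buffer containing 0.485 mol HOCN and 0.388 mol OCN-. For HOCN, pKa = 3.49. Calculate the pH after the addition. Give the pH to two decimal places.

OH- converts HOCN to OCN-: HOCN → 0.445 mol, OCN- → 0.428 mol.
pH = pKa + log([A⁻]/[HA]) = 3.49 + log(0.428/0.445) = 3.49 -0.017

pH = 3.47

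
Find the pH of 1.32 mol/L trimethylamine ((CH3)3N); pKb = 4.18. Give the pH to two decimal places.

(CH3)3N + H2O ⇌ (CH3)3NH+ + OH-
Kb = 10^(−4.18) = 6.61 × 10^-5
From the ICE table, Kb = x²/(1.32 − x) = 6.61 × 10^-5.
Since Kb ≪ C₀, x ≈ √(Kb·C₀) = 9.34 × 10^-3 M.
(x/C₀ = 0.71% < 5%, so the approximation holds.)
pOH = −log(9.34 × 10^-3) = 2.03; pH = 14.00 − 2.03 = 11.97

pH = 11.97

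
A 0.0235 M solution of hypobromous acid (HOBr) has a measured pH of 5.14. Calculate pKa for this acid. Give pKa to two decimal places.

pKa = 8.65

[H+] = 10^(-5.14) = 7.24 × 10^-6 M
At equilibrium [HA] = 0.0235 − 7.24 × 10^-6 = 2.35 × 10^-2 M
Ka = [H+][A-]/[HA] = (7.24 × 10^-6)² / 2.35 × 10^-2 = 2.23 × 10^-9
pKa = -log(2.23 × 10^-9) = 8.65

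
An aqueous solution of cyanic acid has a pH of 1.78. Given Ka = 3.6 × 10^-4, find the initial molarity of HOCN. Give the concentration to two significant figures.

[H+] = 10^(-1.78) = 1.66 × 10^-2 M = x
Ka = x²/(C₀ − x) ⇒ C₀ = x + x²/Ka
C₀ = 1.66 × 10^-2 + (1.66 × 10^-2)²/(3.6 × 10^-4) = 7.82 × 10^-1 M

C₀ = 7.8 × 10^-1 M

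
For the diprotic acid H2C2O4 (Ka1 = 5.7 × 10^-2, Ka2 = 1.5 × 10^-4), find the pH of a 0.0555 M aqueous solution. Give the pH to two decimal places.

Since Ka1 ≫ Ka2, the first ionization dominates [H+].
Ka1 = x²/(0.0555 − x) = 5.7 × 10^-2
Solving the quadratic: x = (−Ka1 + √(Ka1² + 4·Ka1·C₀))/2 = 3.46 × 10^-2 M
pH = −log(3.46 × 10^-2) = 1.46

pH = 1.46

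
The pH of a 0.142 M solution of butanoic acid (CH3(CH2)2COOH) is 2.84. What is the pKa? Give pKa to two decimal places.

pKa = 4.83

[H+] = 10^(-2.84) = 1.45 × 10^-3 M
At equilibrium [HA] = 0.142 − 1.45 × 10^-3 = 1.41 × 10^-1 M
Ka = [H+][A-]/[HA] = (1.45 × 10^-3)² / 1.41 × 10^-1 = 1.49 × 10^-5
pKa = -log(1.49 × 10^-5) = 4.83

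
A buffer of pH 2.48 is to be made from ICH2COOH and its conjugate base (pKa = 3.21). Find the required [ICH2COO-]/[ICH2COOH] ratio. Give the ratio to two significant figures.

ratio = 0.19

pH = pKa + log(r) ⇒ log(r) = 2.48 − 3.21 = -0.73
r = [ICH2COO-]/[ICH2COOH] = 10^(-0.73) = 0.186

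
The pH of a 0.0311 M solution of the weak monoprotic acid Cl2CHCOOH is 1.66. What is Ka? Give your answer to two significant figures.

[H+] = 10^(-1.66) = 2.19 × 10^-2 M
At equilibrium [HA] = 0.0311 − 2.19 × 10^-2 = 9.20 × 10^-3 M
Ka = [H+][A-]/[HA] = (2.19 × 10^-2)² / 9.20 × 10^-3 = 5.2 × 10^-2

Ka = 5.2 × 10^-2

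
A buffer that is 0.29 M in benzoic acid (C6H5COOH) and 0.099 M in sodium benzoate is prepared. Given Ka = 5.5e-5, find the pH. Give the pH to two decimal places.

pKa = −log(5.5 × 10^-5) = 4.260
Using pH = pKa + log([base]/[acid]) with [base]/[acid] = 0.099/0.29:
pH = 4.260 + (-0.467) = 3.79

pH = 3.79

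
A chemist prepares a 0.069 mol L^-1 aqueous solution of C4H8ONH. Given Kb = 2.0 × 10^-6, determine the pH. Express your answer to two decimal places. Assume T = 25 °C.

pH = 10.57

C4H8ONH + H2O ⇌ C4H8ONH2+ + OH-
Kb = [OH-]²/(0.069 − [OH-]) = 2.0 × 10^-6
Since Kb ≪ C₀, [OH-] ≈ √(Kb·C₀) = 3.71 × 10^-4 M.
([OH-]/C₀ = 0.54% < 5%, so the approximation holds.)
pOH = −log(3.71 × 10^-4) = 3.43; pH = 14.00 − 3.43 = 10.57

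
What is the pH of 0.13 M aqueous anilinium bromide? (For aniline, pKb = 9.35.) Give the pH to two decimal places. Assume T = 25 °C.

C6H5NH3+ is the conjugate acid of the weak base C6H5NH2.
Kb = 10^(−9.35) = 4.47 × 10^-10
Ka = Kw/Kb = 1.0×10^-14 / 4.47 × 10^-10 = 2.24 × 10^-5
Ka = x²/(0.13 − x) = 2.24 × 10^-5
Since Ka ≪ C₀, x ≈ √(Ka·C₀) = 1.71 × 10^-3 M.
(x/C₀ = 1.3% < 5%, so the approximation holds.)
pH = −log(1.71 × 10^-3) = 2.77

pH = 2.77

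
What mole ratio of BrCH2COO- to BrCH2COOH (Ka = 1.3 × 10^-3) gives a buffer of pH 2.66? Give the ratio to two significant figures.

ratio = 0.59

pKa = -log(1.3 × 10^-3) = 2.886
pH = pKa + log(r) ⇒ log(r) = 2.66 − 2.886 = -0.226
r = [BrCH2COO-]/[BrCH2COOH] = 10^(-0.226) = 0.594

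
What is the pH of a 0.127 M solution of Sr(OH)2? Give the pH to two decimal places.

pH = 13.40

Sr(OH)2 is a strong base (each formula unit releases 2 OH-); [OH-] = 0.254 M.
pOH = -log(0.254) = 0.60
pH = 14.00 - 0.60 = 13.40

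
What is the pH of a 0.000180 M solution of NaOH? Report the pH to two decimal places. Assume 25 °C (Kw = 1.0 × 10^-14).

pH = 10.26

NaOH is a strong base; [OH-] = 0.00018 M.
pOH = -log(0.00018) = 3.74
pH = 14.00 - 3.74 = 10.26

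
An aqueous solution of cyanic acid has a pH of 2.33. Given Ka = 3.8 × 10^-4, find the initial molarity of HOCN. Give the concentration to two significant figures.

C₀ = 6.2 × 10^-2 M

[H+] = 10^(-2.33) = 4.68 × 10^-3 M = x
Ka = x²/(C₀ − x) ⇒ C₀ = x + x²/Ka
C₀ = 4.68 × 10^-3 + (4.68 × 10^-3)²/(3.8 × 10^-4) = 6.23 × 10^-2 M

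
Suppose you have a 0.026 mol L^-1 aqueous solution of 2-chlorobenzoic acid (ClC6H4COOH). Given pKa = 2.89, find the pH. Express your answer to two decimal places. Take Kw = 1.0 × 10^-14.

ClC6H4COOH ⇌ ClC6H4COO- + H+
Ka = 10^(−2.89) = 1.29 × 10^-3
Ka = x²/(0.026 − x) = 1.29 × 10^-3
x is not negligible relative to C₀; solve x² + 0.00129·x − 3.35e-05 = 0.
x = [−0.00129 + √(0.00129² + 0.000134)]/2 = 5.18 × 10^-3 M
pH = −log(5.18 × 10^-3) = 2.29

pH = 2.29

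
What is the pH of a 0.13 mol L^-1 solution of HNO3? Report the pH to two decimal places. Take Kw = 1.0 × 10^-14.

pH = 0.89

HNO3 is a strong acid and dissociates completely, so [H+] = 0.13 M.
pH = -log(0.13) = 0.89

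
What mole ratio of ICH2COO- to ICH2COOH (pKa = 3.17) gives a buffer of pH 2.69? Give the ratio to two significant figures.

pH = pKa + log(r) ⇒ log(r) = 2.69 − 3.17 = -0.48
r = [ICH2COO-]/[ICH2COOH] = 10^(-0.48) = 0.331

ratio = 0.33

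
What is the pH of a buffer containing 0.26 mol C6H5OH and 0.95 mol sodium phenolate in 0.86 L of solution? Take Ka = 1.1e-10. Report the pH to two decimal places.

pH = 10.52

pKa = −log(1.1 × 10^-10) = 9.959
pH = pKa + log([A⁻]/[HA]) = 9.959 + log(0.95/0.26)
pH = 9.959 + (+0.563) = 10.52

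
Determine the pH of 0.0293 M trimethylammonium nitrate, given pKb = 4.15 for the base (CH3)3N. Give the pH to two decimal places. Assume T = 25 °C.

pH = 5.69

(CH3)3NH+ is the conjugate acid of the weak base (CH3)3N.
Kb = 10^(−4.15) = 7.08 × 10^-5
Ka = Kw/Kb = 1.0×10^-14 / 7.08 × 10^-5 = 1.41 × 10^-10
Ka = x²/(0.0293 − x) = 1.41 × 10^-10
Neglecting x in the denominator: x = √(1.41 × 10^-10 × 0.0293) = 2.03 × 10^-6 M
pH = −log(2.03 × 10^-6) = 5.69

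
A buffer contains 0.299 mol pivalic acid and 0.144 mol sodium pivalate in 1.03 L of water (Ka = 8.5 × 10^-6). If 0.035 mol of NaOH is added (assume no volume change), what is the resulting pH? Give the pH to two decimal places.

After neutralization: n((CH3)3CCOOH) = 0.264 mol, n((CH3)3CCOO-) = 0.179 mol.
pKa = −log(8.5 × 10^-6) = 5.071
pH = pKa + log([A⁻]/[HA]) = 5.071 + log(0.179/0.264) = 5.071 -0.169

pH = 4.90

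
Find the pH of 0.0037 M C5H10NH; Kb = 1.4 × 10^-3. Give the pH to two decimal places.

pH = 11.23

C5H10NH + H2O ⇌ C5H10NH2+ + OH-
From the ICE table, Kb = x²/(0.0037 − x) = 1.4 × 10^-3.
x is not negligible relative to C₀; solve x² + 0.0014·x − 5.18e-06 = 0.
x = (−Kb + √(Kb² + 4·Kb·C₀))/2 = 1.68 × 10^-3 M
pOH = 2.77, so pH = 14.00 − pOH = 11.23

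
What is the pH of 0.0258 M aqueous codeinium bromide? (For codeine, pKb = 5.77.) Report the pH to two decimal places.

pH = 4.91

C18H22NO3+ is the conjugate acid of the weak base C18H21NO3.
Kb = 10^(−5.77) = 1.70 × 10^-6
Ka = Kw/Kb = 1.0×10^-14 / 1.70 × 10^-6 = 5.88 × 10^-9
Ka = [H+]²/(0.0258 − [H+]) = 5.88 × 10^-9
Assume [H+] ≪ 0.0258: [H+] ≈ √(5.88 × 10^-9 × 0.0258) = 1.23 × 10^-5 M
([H+]/C₀ = 0.048% < 5%, so the approximation holds.)
pH = −log(1.23 × 10^-5) = 4.91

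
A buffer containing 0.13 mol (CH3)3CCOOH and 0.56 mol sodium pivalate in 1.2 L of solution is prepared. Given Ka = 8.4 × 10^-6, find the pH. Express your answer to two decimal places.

pKa = −log(8.4 × 10^-6) = 5.076
Using pH = pKa + log([base]/[acid]) with [base]/[acid] = 0.56/0.13:
pH = 5.076 + (+0.634) = 5.71

pH = 5.71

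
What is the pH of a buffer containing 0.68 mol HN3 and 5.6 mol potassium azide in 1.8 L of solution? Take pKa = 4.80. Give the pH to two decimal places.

pH = 5.72

pH = pKa + log([A⁻]/[HA]) = 4.80 + log(5.6/0.68)
pH = 4.80 + (+0.916) = 5.72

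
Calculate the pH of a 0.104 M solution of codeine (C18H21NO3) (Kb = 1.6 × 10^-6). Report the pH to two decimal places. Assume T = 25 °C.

C18H21NO3 + H2O ⇌ C18H22NO3+ + OH-
Kb = [OH-]²/(0.104 − [OH-]) = 1.6 × 10^-6
Assume [OH-] ≪ 0.104: [OH-] ≈ √(1.6 × 10^-6 × 0.104) = 4.08 × 10^-4 M
Check: 0.39% ionized — well under 5%, approximation valid.
pOH = 3.39, so pH = 14.00 − pOH = 10.61

pH = 10.61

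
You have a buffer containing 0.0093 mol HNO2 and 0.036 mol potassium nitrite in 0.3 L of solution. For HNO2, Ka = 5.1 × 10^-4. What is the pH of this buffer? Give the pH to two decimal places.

pKa = −log(5.1 × 10^-4) = 3.292
Henderson–Hasselbalch: pH = pKa + log([NO2-]/[HNO2]) = 3.292 + log(0.036/0.0093)
pH = 3.292 + (+0.588) = 3.88

pH = 3.88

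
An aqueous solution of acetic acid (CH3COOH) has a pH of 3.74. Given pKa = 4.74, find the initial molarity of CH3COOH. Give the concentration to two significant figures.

[H+] = 10^(-3.74) = 1.82 × 10^-4 M = x
Ka = 10^(−4.74) = 1.82 × 10^-5
Ka = x²/(C₀ − x) ⇒ C₀ = x + x²/Ka
C₀ = 1.82 × 10^-4 + (1.82 × 10^-4)²/(1.82 × 10^-5) = 2.00 × 10^-3 M

C₀ = 2.0 × 10^-3 M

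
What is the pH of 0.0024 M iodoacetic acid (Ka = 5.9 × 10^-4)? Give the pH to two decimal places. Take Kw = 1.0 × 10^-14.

ICH2COOH ⇌ ICH2COO- + H+
From the ICE table, Ka = x²/(0.0024 − x) = 5.9 × 10^-4.
The 5% rule fails; solving x² + Ka·x − Ka·C₀ = 0 exactly:
x = [−0.00059 + √(0.00059² + 5.66e-06)]/2 = 9.31 × 10^-4 M
pH = −log(9.31 × 10^-4) = 3.03

pH = 3.03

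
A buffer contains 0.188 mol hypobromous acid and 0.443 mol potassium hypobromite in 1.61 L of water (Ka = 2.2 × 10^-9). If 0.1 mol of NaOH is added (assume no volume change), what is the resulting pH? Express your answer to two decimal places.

After neutralization: n(HOBr) = 0.088 mol, n(OBr-) = 0.543 mol.
pKa = −log(2.2 × 10^-9) = 8.658
pH = pKa + log(n_OBr-/n_HOBr) = 8.658 + log(0.543/0.088) = 8.658 + (+0.790)

pH = 9.45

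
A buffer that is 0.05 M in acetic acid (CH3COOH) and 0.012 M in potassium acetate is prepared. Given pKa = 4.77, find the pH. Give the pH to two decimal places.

pH = 4.15

Using pH = pKa + log([base]/[acid]) with [base]/[acid] = 0.012/0.05:
pH = 4.77 + (-0.620) = 4.15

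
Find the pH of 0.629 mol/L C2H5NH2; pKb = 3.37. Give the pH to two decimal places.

pH = 12.21

C2H5NH2 + H2O ⇌ C2H5NH3+ + OH-
Kb = 10^(−3.37) = 4.27 × 10^-4
Kb = [OH-]²/(0.629 − [OH-]) = 4.27 × 10^-4
Neglecting [OH-] in the denominator: [OH-] = √(4.27 × 10^-4 × 0.629) = 1.64 × 10^-2 M
([OH-]/C₀ = 2.6% < 5%, so the approximation holds.)
pOH = −log(1.64 × 10^-2) = 1.79; pH = 14.00 − 1.79 = 12.21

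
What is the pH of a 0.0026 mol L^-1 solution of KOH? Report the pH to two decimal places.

KOH is a strong base; [OH-] = 0.0026 M.
pOH = -log(0.0026) = 2.59
pH = 14.00 - 2.59 = 11.41

pH = 11.41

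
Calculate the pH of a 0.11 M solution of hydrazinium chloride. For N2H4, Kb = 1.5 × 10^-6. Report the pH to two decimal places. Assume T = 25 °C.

N2H5+ is the conjugate acid of the weak base N2H4.
Ka = Kw/Kb = 1.0×10^-14 / 1.5 × 10^-6 = 6.67 × 10^-9
From the ICE table, Ka = [H+]²/(0.11 − [H+]) = 6.67 × 10^-9.
Assume [H+] ≪ 0.11: [H+] ≈ √(6.67 × 10^-9 × 0.11) = 2.71 × 10^-5 M
Check: 0.025% ionized — well under 5%, approximation valid.
pH = −log[H+] = −log(2.71 × 10^-5) = 4.57

pH = 4.57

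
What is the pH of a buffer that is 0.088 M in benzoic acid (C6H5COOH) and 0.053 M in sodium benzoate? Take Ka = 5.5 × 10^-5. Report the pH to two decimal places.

pKa = −log(5.5 × 10^-5) = 4.260
Using pH = pKa + log([base]/[acid]) with [base]/[acid] = 0.053/0.088:
pH = 4.260 + (-0.220) = 4.04

pH = 4.04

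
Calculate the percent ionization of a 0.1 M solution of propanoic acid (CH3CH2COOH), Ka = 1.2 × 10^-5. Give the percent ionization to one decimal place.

CH3CH2COOH ⇌ CH3CH2COO- + H+; let x = [H+] at equilibrium.
x ≈ √(Ka·C₀) = √(1.2 × 10^-5 × 0.1) = 1.10 × 10^-3 M
Fraction ionized = 1.10 × 10^-3 / 0.1 = 0.0110 → 1.1%

1.1%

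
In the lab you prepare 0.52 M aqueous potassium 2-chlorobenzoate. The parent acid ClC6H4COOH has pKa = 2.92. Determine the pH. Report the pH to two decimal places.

ClC6H4COO- is the conjugate base of the weak acid ClC6H4COOH.
Ka = 10^(−2.92) = 1.20 × 10^-3
Kb = Kw/Ka = 1.0×10^-14 / 1.20 × 10^-3 = 8.33 × 10^-12
From the ICE table, Kb = x²/(0.52 − x) = 8.33 × 10^-12.
Neglecting x in the denominator: x = √(8.33 × 10^-12 × 0.52) = 2.08 × 10^-6 M
pOH = −log(2.08 × 10^-6) = 5.68; pH = 14.00 − 5.68 = 8.32

pH = 8.32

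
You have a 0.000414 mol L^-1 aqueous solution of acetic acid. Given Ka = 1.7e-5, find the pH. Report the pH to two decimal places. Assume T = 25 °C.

CH3COOH ⇌ CH3COO- + H+
From the ICE table, Ka = [H+]²/(0.000414 − [H+]) = 1.7 × 10^-5.
The 5% rule fails; solving [H+]² + Ka·[H+] − Ka·C₀ = 0 exactly:
[H+] = [−1.7e-05 + √(1.7e-05² + 2.82e-08)]/2 = 7.58 × 10^-5 M
pH = −log[H+] = −log(7.58 × 10^-5) = 4.12

pH = 4.12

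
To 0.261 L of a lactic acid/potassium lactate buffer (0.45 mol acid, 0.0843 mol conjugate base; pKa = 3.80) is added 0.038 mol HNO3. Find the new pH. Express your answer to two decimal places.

pH = 2.78

Added H+ converts CH3CH(OH)COO- to CH3CH(OH)COOH: CH3CH(OH)COOH → 0.488 mol, CH3CH(OH)COO- → 0.0463 mol.
pH = pKa + log(n_CH3CH(OH)COO-/n_CH3CH(OH)COOH) = 3.80 + log(0.0463/0.488) = 3.80 + (-1.023)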